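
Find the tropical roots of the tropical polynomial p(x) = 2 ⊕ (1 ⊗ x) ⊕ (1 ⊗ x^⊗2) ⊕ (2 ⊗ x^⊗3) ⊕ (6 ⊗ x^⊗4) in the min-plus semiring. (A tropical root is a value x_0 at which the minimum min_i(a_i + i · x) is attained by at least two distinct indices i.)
Roots: {-4, -1, 0, 1}

Each tropical root is a break point of the lower envelope of the lines y = a_i + i · x (there are 5 lines, with slopes 0, 1, ..., 4). Only the lines that attain the minimum somewhere contribute to roots; other lines are dominated. Here the surviving (envelope) indices are i = 4, i = 3, i = 2, i = 1, i = 0.
Intersections between consecutive envelope lines give the roots: for adjacent envelope indices i < j the intersection is x = (a_i − a_j) / (j − i). Reading off the sorted break points: {-4, -1, 0, 1}.
Verification: at each break x_0, at least two indices attain the minimum of min_i(a_i + i · x_0).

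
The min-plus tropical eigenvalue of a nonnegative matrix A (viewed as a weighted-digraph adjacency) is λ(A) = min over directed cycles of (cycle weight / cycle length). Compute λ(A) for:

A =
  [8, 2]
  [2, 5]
λ(A) = 2

Enumerate directed cycles and compute their means (weight / length). Sample:
  cycle 0 → 0: weight = 8, length = 1, mean = 8/1 ≈ 8.000
  cycle 1 → 1: weight = 5, length = 1, mean = 5/1 ≈ 5.000
  cycle 0 → 1 → 0: weight = 4, length = 2, mean = 4/2 ≈ 2.000
  cycle 1 → 0 → 1: weight = 4, length = 2, mean = 4/2 ≈ 2.000
Minimum mean = 2.000, attained e.g. along the cycle 0 → 1 → 0 with weight 4 and length 2. So λ(A) = 4/2 = 2.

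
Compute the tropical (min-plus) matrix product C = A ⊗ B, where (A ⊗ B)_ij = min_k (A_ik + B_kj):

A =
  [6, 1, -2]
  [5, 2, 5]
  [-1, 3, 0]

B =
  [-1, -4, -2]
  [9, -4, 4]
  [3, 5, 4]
A ⊗ B =
  [1, -3, 2]
  [4, -2, 3]
  [-2, -5, -3]

Apply the min-plus product entry-by-entry:
  C[0][0] = min over k of (A[0][0] + B[0][0] = 6 + -1 = 5, A[0][1] + B[1][0] = 1 + 9 = 10, A[0][2] + B[2][0] = -2 + 3 = 1) = 1 (attained at k = 2)
  C[0][1] = min over k of (A[0][0] + B[0][1] = 6 + -4 = 2, A[0][1] + B[1][1] = 1 + -4 = -3, A[0][2] + B[2][1] = -2 + 5 = 3) = -3 (attained at k = 1)
  C[0][2] = min over k of (A[0][0] + B[0][2] = 6 + -2 = 4, A[0][1] + B[1][2] = 1 + 4 = 5, A[0][2] + B[2][2] = -2 + 4 = 2) = 2 (attained at k = 2)
  C[1][0] = min over k of (A[1][0] + B[0][0] = 5 + -1 = 4, A[1][1] + B[1][0] = 2 + 9 = 11, A[1][2] + B[2][0] = 5 + 3 = 8) = 4 (attained at k = 0)
  C[1][1] = min over k of (A[1][0] + B[0][1] = 5 + -4 = 1, A[1][1] + B[1][1] = 2 + -4 = -2, A[1][2] + B[2][1] = 5 + 5 = 10) = -2 (attained at k = 1)
  C[1][2] = min over k of (A[1][0] + B[0][2] = 5 + -2 = 3, A[1][1] + B[1][2] = 2 + 4 = 6, A[1][2] + B[2][2] = 5 + 4 = 9) = 3 (attained at k = 0)
  C[2][0] = min over k of (A[2][0] + B[0][0] = -1 + -1 = -2, A[2][1] + B[1][0] = 3 + 9 = 12, A[2][2] + B[2][0] = 0 + 3 = 3) = -2 (attained at k = 0)
  C[2][1] = min over k of (A[2][0] + B[0][1] = -1 + -4 = -5, A[2][1] + B[1][1] = 3 + -4 = -1, A[2][2] + B[2][1] = 0 + 5 = 5) = -5 (attained at k = 0)
  C[2][2] = min over k of (A[2][0] + B[0][2] = -1 + -2 = -3, A[2][1] + B[1][2] = 3 + 4 = 7, A[2][2] + B[2][2] = 0 + 4 = 4) = -3 (attained at k = 0)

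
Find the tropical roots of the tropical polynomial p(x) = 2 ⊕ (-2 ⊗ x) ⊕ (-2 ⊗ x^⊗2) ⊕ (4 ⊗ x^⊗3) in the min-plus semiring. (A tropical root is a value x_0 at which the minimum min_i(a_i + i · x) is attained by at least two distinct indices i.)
Roots: {-6, 0, 4}

Each tropical root is a break point of the lower envelope of the lines y = a_i + i · x (there are 4 lines, with slopes 0, 1, ..., 3). Only the lines that attain the minimum somewhere contribute to roots; other lines are dominated. Here the surviving (envelope) indices are i = 3, i = 2, i = 1, i = 0.
Intersections between consecutive envelope lines give the roots: for adjacent envelope indices i < j the intersection is x = (a_i − a_j) / (j − i). Reading off the sorted break points: {-6, 0, 4}.
Verification: at each break x_0, at least two indices attain the minimum of min_i(a_i + i · x_0).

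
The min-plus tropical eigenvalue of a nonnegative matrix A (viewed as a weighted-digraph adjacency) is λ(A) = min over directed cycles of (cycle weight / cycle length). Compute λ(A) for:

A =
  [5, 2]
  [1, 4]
λ(A) = 3/2

Enumerate directed cycles and compute their means (weight / length). Sample:
  cycle 0 → 0: weight = 5, length = 1, mean = 5/1 ≈ 5.000
  cycle 1 → 1: weight = 4, length = 1, mean = 4/1 ≈ 4.000
  cycle 0 → 1 → 0: weight = 3, length = 2, mean = 3/2 ≈ 1.500
  cycle 1 → 0 → 1: weight = 3, length = 2, mean = 3/2 ≈ 1.500
Minimum mean = 1.500, attained e.g. along the cycle 0 → 1 → 0 with weight 3 and length 2. So λ(A) = 3/2 = 3/2.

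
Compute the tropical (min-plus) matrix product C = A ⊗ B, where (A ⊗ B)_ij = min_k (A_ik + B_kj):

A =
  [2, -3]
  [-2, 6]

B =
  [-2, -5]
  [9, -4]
A ⊗ B =
  [0, -7]
  [-4, -7]

Apply the min-plus product entry-by-entry:
  C[0][0] = min over k of (A[0][0] + B[0][0] = 2 + -2 = 0, A[0][1] + B[1][0] = -3 + 9 = 6) = 0 (attained at k = 0)
  C[0][1] = min over k of (A[0][0] + B[0][1] = 2 + -5 = -3, A[0][1] + B[1][1] = -3 + -4 = -7) = -7 (attained at k = 1)
  C[1][0] = min over k of (A[1][0] + B[0][0] = -2 + -2 = -4, A[1][1] + B[1][0] = 6 + 9 = 15) = -4 (attained at k = 0)
  C[1][1] = min over k of (A[1][0] + B[0][1] = -2 + -5 = -7, A[1][1] + B[1][1] = 6 + -4 = 2) = -7 (attained at k = 0)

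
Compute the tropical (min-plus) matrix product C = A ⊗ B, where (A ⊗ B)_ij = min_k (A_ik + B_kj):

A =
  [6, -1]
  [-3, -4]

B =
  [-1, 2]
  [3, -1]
A ⊗ B =
  [2, -2]
  [-4, -5]

Apply the min-plus product entry-by-entry:
  C[0][0] = min over k of (A[0][0] + B[0][0] = 6 + -1 = 5, A[0][1] + B[1][0] = -1 + 3 = 2) = 2 (attained at k = 1)
  C[0][1] = min over k of (A[0][0] + B[0][1] = 6 + 2 = 8, A[0][1] + B[1][1] = -1 + -1 = -2) = -2 (attained at k = 1)
  C[1][0] = min over k of (A[1][0] + B[0][0] = -3 + -1 = -4, A[1][1] + B[1][0] = -4 + 3 = -1) = -4 (attained at k = 0)
  C[1][1] = min over k of (A[1][0] + B[0][1] = -3 + 2 = -1, A[1][1] + B[1][1] = -4 + -1 = -5) = -5 (attained at k = 1)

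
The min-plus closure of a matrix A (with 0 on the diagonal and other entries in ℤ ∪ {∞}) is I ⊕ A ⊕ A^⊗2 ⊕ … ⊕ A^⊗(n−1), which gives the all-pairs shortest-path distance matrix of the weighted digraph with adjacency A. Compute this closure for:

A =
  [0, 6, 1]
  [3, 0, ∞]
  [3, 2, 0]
Closure =
  [0, 3, 1]
  [3, 0, 4]
  [3, 2, 0]

This is the Floyd-Warshall all-pairs shortest-path computation. For each intermediate vertex k = 0, 1, …, 2, update dist[i][j] ← min(dist[i][j], dist[i][k] + dist[k][j]). The final matrix gives, for each (i, j), the minimum total weight of any directed path from i to j (possibly empty when i = j).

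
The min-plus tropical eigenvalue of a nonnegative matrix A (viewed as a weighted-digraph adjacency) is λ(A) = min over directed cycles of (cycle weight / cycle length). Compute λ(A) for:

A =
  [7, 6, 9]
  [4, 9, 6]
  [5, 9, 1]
λ(A) = 1

Enumerate directed cycles and compute their means (weight / length). Sample:
  cycle 0 → 0: weight = 7, length = 1, mean = 7/1 ≈ 7.000
  cycle 1 → 1: weight = 9, length = 1, mean = 9/1 ≈ 9.000
  cycle 2 → 2: weight = 1, length = 1, mean = 1/1 ≈ 1.000
  cycle 0 → 1 → 0: weight = 10, length = 2, mean = 10/2 ≈ 5.000
  cycle 0 → 2 → 0: weight = 14, length = 2, mean = 14/2 ≈ 7.000
  cycle 1 → 0 → 1: weight = 10, length = 2, mean = 10/2 ≈ 5.000
Minimum mean = 1.000, attained e.g. along the cycle 2 → 2 with weight 1 and length 1. So λ(A) = 1/1 = 1.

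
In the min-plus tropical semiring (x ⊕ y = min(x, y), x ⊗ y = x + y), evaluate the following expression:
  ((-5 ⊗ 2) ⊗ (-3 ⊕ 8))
((-5 ⊗ 2) ⊗ (-3 ⊕ 8)) = -6

Expand innermost to outermost. Recall ⊕ takes the minimum of its arguments and ⊗ takes their sum. Working out the expression ((-5 ⊗ 2) ⊗ (-3 ⊕ 8)) gives -6.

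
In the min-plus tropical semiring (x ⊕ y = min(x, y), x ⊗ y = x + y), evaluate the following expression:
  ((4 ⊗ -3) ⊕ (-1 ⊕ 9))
((4 ⊗ -3) ⊕ (-1 ⊕ 9)) = -1

Expand innermost to outermost. Recall ⊕ takes the minimum of its arguments and ⊗ takes their sum. Working out the expression ((4 ⊗ -3) ⊕ (-1 ⊕ 9)) gives -1.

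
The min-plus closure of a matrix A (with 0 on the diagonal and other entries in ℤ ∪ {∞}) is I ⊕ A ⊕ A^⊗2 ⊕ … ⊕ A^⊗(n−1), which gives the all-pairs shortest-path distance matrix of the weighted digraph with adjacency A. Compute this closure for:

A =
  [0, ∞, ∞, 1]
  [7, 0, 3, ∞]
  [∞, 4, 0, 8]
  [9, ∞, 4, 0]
Closure =
  [0, 9, 5, 1]
  [7, 0, 3, 8]
  [11, 4, 0, 8]
  [9, 8, 4, 0]

This is the Floyd-Warshall all-pairs shortest-path computation. For each intermediate vertex k = 0, 1, …, 3, update dist[i][j] ← min(dist[i][j], dist[i][k] + dist[k][j]). The final matrix gives, for each (i, j), the minimum total weight of any directed path from i to j (possibly empty when i = j).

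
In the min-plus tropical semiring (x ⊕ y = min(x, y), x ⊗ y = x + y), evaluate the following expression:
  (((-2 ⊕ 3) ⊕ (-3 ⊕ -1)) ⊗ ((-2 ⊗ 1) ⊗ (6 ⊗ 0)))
(((-2 ⊕ 3) ⊕ (-3 ⊕ -1)) ⊗ ((-2 ⊗ 1) ⊗ (6 ⊗ 0))) = 2

Expand innermost to outermost. Recall ⊕ takes the minimum of its arguments and ⊗ takes their sum. Working out the expression (((-2 ⊕ 3) ⊕ (-3 ⊕ -1)) ⊗ ((-2 ⊗ 1) ⊗ (6 ⊗ 0))) gives 2.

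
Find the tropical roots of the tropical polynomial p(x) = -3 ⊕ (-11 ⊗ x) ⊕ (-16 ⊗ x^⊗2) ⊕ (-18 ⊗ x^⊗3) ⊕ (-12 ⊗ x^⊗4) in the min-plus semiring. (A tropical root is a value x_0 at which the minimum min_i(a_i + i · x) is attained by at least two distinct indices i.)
Roots: {-6, 2, 5, 8}

Each tropical root is a break point of the lower envelope of the lines y = a_i + i · x (there are 5 lines, with slopes 0, 1, ..., 4). Only the lines that attain the minimum somewhere contribute to roots; other lines are dominated. Here the surviving (envelope) indices are i = 4, i = 3, i = 2, i = 1, i = 0.
Intersections between consecutive envelope lines give the roots: for adjacent envelope indices i < j the intersection is x = (a_i − a_j) / (j − i). Reading off the sorted break points: {-6, 2, 5, 8}.
Verification: at each break x_0, at least two indices attain the minimum of min_i(a_i + i · x_0).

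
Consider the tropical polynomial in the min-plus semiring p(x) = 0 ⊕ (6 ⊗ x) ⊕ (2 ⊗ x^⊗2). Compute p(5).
p(5) = 0

A tropical monomial a ⊗ x^⊗i evaluates to a + i · x. Evaluating each term at x = 5:
  Term 0 contributes 0 + 0 · 5 = 0
  Term 1 contributes 6 + 1 · 5 = 11
  Term 2 contributes 2 + 2 · 5 = 12
p(5) = ⊕ of these = min[0, 11, 12] = 0.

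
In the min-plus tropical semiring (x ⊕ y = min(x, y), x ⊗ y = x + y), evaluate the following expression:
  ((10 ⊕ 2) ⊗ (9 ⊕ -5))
((10 ⊕ 2) ⊗ (9 ⊕ -5)) = -3

Expand innermost to outermost. Recall ⊕ takes the minimum of its arguments and ⊗ takes their sum. Working out the expression ((10 ⊕ 2) ⊗ (9 ⊕ -5)) gives -3.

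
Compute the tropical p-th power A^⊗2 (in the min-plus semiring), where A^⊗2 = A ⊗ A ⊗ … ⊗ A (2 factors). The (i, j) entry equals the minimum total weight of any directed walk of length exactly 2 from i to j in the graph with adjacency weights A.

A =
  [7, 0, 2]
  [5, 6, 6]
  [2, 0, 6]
A^⊗2 =
  [4, 2, 6]
  [8, 5, 7]
  [5, 2, 4]

Each entry (A^⊗2)_ij equals the minimum over all length-2 walks i = v_0 → v_1 → … → v_2 = j of Σ_t A[v_t][v_{t+1}]. For example, for (i, j) = (0, 2) we minimise over 3 possible intermediate vertex sequences; the minimum is 6, attained along the walk 0 → 1 → 2.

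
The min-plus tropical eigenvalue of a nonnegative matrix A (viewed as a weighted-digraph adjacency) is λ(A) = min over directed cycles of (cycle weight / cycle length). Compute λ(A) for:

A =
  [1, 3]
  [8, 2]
λ(A) = 1

Enumerate directed cycles and compute their means (weight / length). Sample:
  cycle 0 → 0: weight = 1, length = 1, mean = 1/1 ≈ 1.000
  cycle 1 → 1: weight = 2, length = 1, mean = 2/1 ≈ 2.000
  cycle 0 → 1 → 0: weight = 11, length = 2, mean = 11/2 ≈ 5.500
  cycle 1 → 0 → 1: weight = 11, length = 2, mean = 11/2 ≈ 5.500
Minimum mean = 1.000, attained e.g. along the cycle 0 → 0 with weight 1 and length 1. So λ(A) = 1/1 = 1.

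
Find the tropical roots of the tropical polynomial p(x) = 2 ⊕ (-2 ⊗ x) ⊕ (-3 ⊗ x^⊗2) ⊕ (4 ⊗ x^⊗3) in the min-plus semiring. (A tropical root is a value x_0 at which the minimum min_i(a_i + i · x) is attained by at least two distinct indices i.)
Roots: {-7, 1, 4}

Each tropical root is a break point of the lower envelope of the lines y = a_i + i · x (there are 4 lines, with slopes 0, 1, ..., 3). Only the lines that attain the minimum somewhere contribute to roots; other lines are dominated. Here the surviving (envelope) indices are i = 3, i = 2, i = 1, i = 0.
Intersections between consecutive envelope lines give the roots: for adjacent envelope indices i < j the intersection is x = (a_i − a_j) / (j − i). Reading off the sorted break points: {-7, 1, 4}.
Verification: at each break x_0, at least two indices attain the minimum of min_i(a_i + i · x_0).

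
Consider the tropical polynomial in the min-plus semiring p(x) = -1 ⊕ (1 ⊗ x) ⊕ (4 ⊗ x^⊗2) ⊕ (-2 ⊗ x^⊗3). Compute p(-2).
p(-2) = -8

A tropical monomial a ⊗ x^⊗i evaluates to a + i · x. Evaluating each term at x = -2:
  Term 0 contributes -1 + 0 · -2 = -1
  Term 1 contributes 1 + 1 · -2 = -1
  Term 2 contributes 4 + 2 · -2 = 0
  Term 3 contributes -2 + 3 · -2 = -8
p(-2) = ⊕ of these = min[-1, -1, 0, -8] = -8.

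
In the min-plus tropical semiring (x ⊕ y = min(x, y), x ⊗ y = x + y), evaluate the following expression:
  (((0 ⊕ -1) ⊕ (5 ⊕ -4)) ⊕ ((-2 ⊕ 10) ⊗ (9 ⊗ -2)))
(((0 ⊕ -1) ⊕ (5 ⊕ -4)) ⊕ ((-2 ⊕ 10) ⊗ (9 ⊗ -2))) = -4

Expand innermost to outermost. Recall ⊕ takes the minimum of its arguments and ⊗ takes their sum. Working out the expression (((0 ⊕ -1) ⊕ (5 ⊕ -4)) ⊕ ((-2 ⊕ 10) ⊗ (9 ⊗ -2))) gives -4.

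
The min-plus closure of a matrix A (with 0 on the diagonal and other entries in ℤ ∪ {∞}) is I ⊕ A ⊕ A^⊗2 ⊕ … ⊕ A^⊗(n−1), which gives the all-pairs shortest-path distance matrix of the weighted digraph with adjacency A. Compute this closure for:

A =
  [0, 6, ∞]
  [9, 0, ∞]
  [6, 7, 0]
Closure =
  [0, 6, ∞]
  [9, 0, ∞]
  [6, 7, 0]

This is the Floyd-Warshall all-pairs shortest-path computation. For each intermediate vertex k = 0, 1, …, 2, update dist[i][j] ← min(dist[i][j], dist[i][k] + dist[k][j]). The final matrix gives, for each (i, j), the minimum total weight of any directed path from i to j (possibly empty when i = j).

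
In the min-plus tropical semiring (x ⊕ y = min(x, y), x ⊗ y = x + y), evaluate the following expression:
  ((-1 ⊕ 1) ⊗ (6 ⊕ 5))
((-1 ⊕ 1) ⊗ (6 ⊕ 5)) = 4

Expand innermost to outermost. Recall ⊕ takes the minimum of its arguments and ⊗ takes their sum. Working out the expression ((-1 ⊕ 1) ⊗ (6 ⊕ 5)) gives 4.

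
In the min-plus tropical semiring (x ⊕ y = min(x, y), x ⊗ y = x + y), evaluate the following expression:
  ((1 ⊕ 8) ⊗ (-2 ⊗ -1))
((1 ⊕ 8) ⊗ (-2 ⊗ -1)) = -2

Expand innermost to outermost. Recall ⊕ takes the minimum of its arguments and ⊗ takes their sum. Working out the expression ((1 ⊕ 8) ⊗ (-2 ⊗ -1)) gives -2.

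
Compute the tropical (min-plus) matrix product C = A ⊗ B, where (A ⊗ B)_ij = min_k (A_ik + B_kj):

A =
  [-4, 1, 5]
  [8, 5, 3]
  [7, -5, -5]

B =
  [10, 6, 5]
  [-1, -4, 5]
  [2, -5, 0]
A ⊗ B =
  [0, -3, 1]
  [4, -2, 3]
  [-6, -10, -5]

Apply the min-plus product entry-by-entry:
  C[0][0] = min over k of (A[0][0] + B[0][0] = -4 + 10 = 6, A[0][1] + B[1][0] = 1 + -1 = 0, A[0][2] + B[2][0] = 5 + 2 = 7) = 0 (attained at k = 1)
  C[0][1] = min over k of (A[0][0] + B[0][1] = -4 + 6 = 2, A[0][1] + B[1][1] = 1 + -4 = -3, A[0][2] + B[2][1] = 5 + -5 = 0) = -3 (attained at k = 1)
  C[0][2] = min over k of (A[0][0] + B[0][2] = -4 + 5 = 1, A[0][1] + B[1][2] = 1 + 5 = 6, A[0][2] + B[2][2] = 5 + 0 = 5) = 1 (attained at k = 0)
  C[1][0] = min over k of (A[1][0] + B[0][0] = 8 + 10 = 18, A[1][1] + B[1][0] = 5 + -1 = 4, A[1][2] + B[2][0] = 3 + 2 = 5) = 4 (attained at k = 1)
  C[1][1] = min over k of (A[1][0] + B[0][1] = 8 + 6 = 14, A[1][1] + B[1][1] = 5 + -4 = 1, A[1][2] + B[2][1] = 3 + -5 = -2) = -2 (attained at k = 2)
  C[1][2] = min over k of (A[1][0] + B[0][2] = 8 + 5 = 13, A[1][1] + B[1][2] = 5 + 5 = 10, A[1][2] + B[2][2] = 3 + 0 = 3) = 3 (attained at k = 2)
  C[2][0] = min over k of (A[2][0] + B[0][0] = 7 + 10 = 17, A[2][1] + B[1][0] = -5 + -1 = -6, A[2][2] + B[2][0] = -5 + 2 = -3) = -6 (attained at k = 1)
  C[2][1] = min over k of (A[2][0] + B[0][1] = 7 + 6 = 13, A[2][1] + B[1][1] = -5 + -4 = -9, A[2][2] + B[2][1] = -5 + -5 = -10) = -10 (attained at k = 2)
  C[2][2] = min over k of (A[2][0] + B[0][2] = 7 + 5 = 12, A[2][1] + B[1][2] = -5 + 5 = 0, A[2][2] + B[2][2] = -5 + 0 = -5) = -5 (attained at k = 2)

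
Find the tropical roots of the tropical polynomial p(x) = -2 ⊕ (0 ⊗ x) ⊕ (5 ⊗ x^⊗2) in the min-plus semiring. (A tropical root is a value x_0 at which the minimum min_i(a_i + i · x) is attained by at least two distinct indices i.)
Roots: {-5, -2}

Each tropical root is a break point of the lower envelope of the lines y = a_i + i · x (there are 3 lines, with slopes 0, 1, ..., 2). Only the lines that attain the minimum somewhere contribute to roots; other lines are dominated. Here the surviving (envelope) indices are i = 2, i = 1, i = 0.
Intersections between consecutive envelope lines give the roots: for adjacent envelope indices i < j the intersection is x = (a_i − a_j) / (j − i). Reading off the sorted break points: {-5, -2}.
Verification: at each break x_0, at least two indices attain the minimum of min_i(a_i + i · x_0).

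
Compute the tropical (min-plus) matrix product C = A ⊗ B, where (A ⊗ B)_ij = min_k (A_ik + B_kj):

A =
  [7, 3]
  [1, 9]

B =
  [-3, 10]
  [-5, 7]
A ⊗ B =
  [-2, 10]
  [-2, 11]

Apply the min-plus product entry-by-entry:
  C[0][0] = min over k of (A[0][0] + B[0][0] = 7 + -3 = 4, A[0][1] + B[1][0] = 3 + -5 = -2) = -2 (attained at k = 1)
  C[0][1] = min over k of (A[0][0] + B[0][1] = 7 + 10 = 17, A[0][1] + B[1][1] = 3 + 7 = 10) = 10 (attained at k = 1)
  C[1][0] = min over k of (A[1][0] + B[0][0] = 1 + -3 = -2, A[1][1] + B[1][0] = 9 + -5 = 4) = -2 (attained at k = 0)
  C[1][1] = min over k of (A[1][0] + B[0][1] = 1 + 10 = 11, A[1][1] + B[1][1] = 9 + 7 = 16) = 11 (attained at k = 0)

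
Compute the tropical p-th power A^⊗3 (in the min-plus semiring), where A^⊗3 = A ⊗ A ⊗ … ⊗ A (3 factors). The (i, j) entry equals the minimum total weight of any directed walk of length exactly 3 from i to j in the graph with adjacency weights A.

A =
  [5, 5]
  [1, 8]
A^⊗3 =
  [11, 11]
  [7, 11]

Each entry (A^⊗3)_ij equals the minimum over all length-3 walks i = v_0 → v_1 → … → v_3 = j of Σ_t A[v_t][v_{t+1}]. For example, for (i, j) = (0, 1) we minimise over 4 possible intermediate vertex sequences; the minimum is 11, attained along the walk 0 → 1 → 0 → 1.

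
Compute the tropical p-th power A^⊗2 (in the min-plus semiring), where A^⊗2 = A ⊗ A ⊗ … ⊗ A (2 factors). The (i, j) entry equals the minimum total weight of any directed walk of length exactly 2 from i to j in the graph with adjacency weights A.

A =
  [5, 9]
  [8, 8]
A^⊗2 =
  [10, 14]
  [13, 16]

Each entry (A^⊗2)_ij equals the minimum over all length-2 walks i = v_0 → v_1 → … → v_2 = j of Σ_t A[v_t][v_{t+1}]. For example, for (i, j) = (0, 1) we minimise over 2 possible intermediate vertex sequences; the minimum is 14, attained along the walk 0 → 0 → 1.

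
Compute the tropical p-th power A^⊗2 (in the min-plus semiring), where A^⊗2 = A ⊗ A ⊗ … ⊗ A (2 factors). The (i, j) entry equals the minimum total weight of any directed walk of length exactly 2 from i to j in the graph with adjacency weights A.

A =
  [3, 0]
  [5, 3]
A^⊗2 =
  [5, 3]
  [8, 5]

Each entry (A^⊗2)_ij equals the minimum over all length-2 walks i = v_0 → v_1 → … → v_2 = j of Σ_t A[v_t][v_{t+1}]. For example, for (i, j) = (0, 1) we minimise over 2 possible intermediate vertex sequences; the minimum is 3, attained along the walk 0 → 0 → 1.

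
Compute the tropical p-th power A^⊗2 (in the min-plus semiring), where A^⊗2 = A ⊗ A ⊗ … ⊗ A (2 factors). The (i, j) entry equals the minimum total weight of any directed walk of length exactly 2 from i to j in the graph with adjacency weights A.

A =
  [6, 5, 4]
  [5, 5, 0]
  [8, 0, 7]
A^⊗2 =
  [10, 4, 5]
  [8, 0, 5]
  [5, 5, 0]

Each entry (A^⊗2)_ij equals the minimum over all length-2 walks i = v_0 → v_1 → … → v_2 = j of Σ_t A[v_t][v_{t+1}]. For example, for (i, j) = (0, 2) we minimise over 3 possible intermediate vertex sequences; the minimum is 5, attained along the walk 0 → 1 → 2.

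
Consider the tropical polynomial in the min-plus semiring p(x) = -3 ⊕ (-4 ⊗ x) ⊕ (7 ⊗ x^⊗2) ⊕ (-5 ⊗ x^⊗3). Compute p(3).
p(3) = -3

A tropical monomial a ⊗ x^⊗i evaluates to a + i · x. Evaluating each term at x = 3:
  Term 0 contributes -3 + 0 · 3 = -3
  Term 1 contributes -4 + 1 · 3 = -1
  Term 2 contributes 7 + 2 · 3 = 13
  Term 3 contributes -5 + 3 · 3 = 4
p(3) = ⊕ of these = min[-3, -1, 13, 4] = -3.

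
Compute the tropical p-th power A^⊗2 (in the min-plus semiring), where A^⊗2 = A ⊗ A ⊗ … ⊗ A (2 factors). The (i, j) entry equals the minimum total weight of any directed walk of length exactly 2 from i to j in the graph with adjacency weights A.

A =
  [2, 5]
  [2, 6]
A^⊗2 =
  [4, 7]
  [4, 7]

Each entry (A^⊗2)_ij equals the minimum over all length-2 walks i = v_0 → v_1 → … → v_2 = j of Σ_t A[v_t][v_{t+1}]. For example, for (i, j) = (0, 1) we minimise over 2 possible intermediate vertex sequences; the minimum is 7, attained along the walk 0 → 0 → 1.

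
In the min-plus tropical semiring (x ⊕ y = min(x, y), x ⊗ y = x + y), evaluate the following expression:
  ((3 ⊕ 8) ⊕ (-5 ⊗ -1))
((3 ⊕ 8) ⊕ (-5 ⊗ -1)) = -6

Expand innermost to outermost. Recall ⊕ takes the minimum of its arguments and ⊗ takes their sum. Working out the expression ((3 ⊕ 8) ⊕ (-5 ⊗ -1)) gives -6.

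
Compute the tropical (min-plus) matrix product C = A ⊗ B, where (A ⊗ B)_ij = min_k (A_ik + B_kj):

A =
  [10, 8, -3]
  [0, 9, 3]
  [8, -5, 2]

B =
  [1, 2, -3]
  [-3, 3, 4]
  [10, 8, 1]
A ⊗ B =
  [5, 5, -2]
  [1, 2, -3]
  [-8, -2, -1]

Apply the min-plus product entry-by-entry:
  C[0][0] = min over k of (A[0][0] + B[0][0] = 10 + 1 = 11, A[0][1] + B[1][0] = 8 + -3 = 5, A[0][2] + B[2][0] = -3 + 10 = 7) = 5 (attained at k = 1)
  C[0][1] = min over k of (A[0][0] + B[0][1] = 10 + 2 = 12, A[0][1] + B[1][1] = 8 + 3 = 11, A[0][2] + B[2][1] = -3 + 8 = 5) = 5 (attained at k = 2)
  C[0][2] = min over k of (A[0][0] + B[0][2] = 10 + -3 = 7, A[0][1] + B[1][2] = 8 + 4 = 12, A[0][2] + B[2][2] = -3 + 1 = -2) = -2 (attained at k = 2)
  C[1][0] = min over k of (A[1][0] + B[0][0] = 0 + 1 = 1, A[1][1] + B[1][0] = 9 + -3 = 6, A[1][2] + B[2][0] = 3 + 10 = 13) = 1 (attained at k = 0)
  C[1][1] = min over k of (A[1][0] + B[0][1] = 0 + 2 = 2, A[1][1] + B[1][1] = 9 + 3 = 12, A[1][2] + B[2][1] = 3 + 8 = 11) = 2 (attained at k = 0)
  C[1][2] = min over k of (A[1][0] + B[0][2] = 0 + -3 = -3, A[1][1] + B[1][2] = 9 + 4 = 13, A[1][2] + B[2][2] = 3 + 1 = 4) = -3 (attained at k = 0)
  C[2][0] = min over k of (A[2][0] + B[0][0] = 8 + 1 = 9, A[2][1] + B[1][0] = -5 + -3 = -8, A[2][2] + B[2][0] = 2 + 10 = 12) = -8 (attained at k = 1)
  C[2][1] = min over k of (A[2][0] + B[0][1] = 8 + 2 = 10, A[2][1] + B[1][1] = -5 + 3 = -2, A[2][2] + B[2][1] = 2 + 8 = 10) = -2 (attained at k = 1)
  C[2][2] = min over k of (A[2][0] + B[0][2] = 8 + -3 = 5, A[2][1] + B[1][2] = -5 + 4 = -1, A[2][2] + B[2][2] = 2 + 1 = 3) = -1 (attained at k = 1)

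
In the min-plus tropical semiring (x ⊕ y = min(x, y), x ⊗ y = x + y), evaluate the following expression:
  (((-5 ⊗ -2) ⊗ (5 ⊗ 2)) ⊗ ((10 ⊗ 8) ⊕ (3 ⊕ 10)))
(((-5 ⊗ -2) ⊗ (5 ⊗ 2)) ⊗ ((10 ⊗ 8) ⊕ (3 ⊕ 10))) = 3

Expand innermost to outermost. Recall ⊕ takes the minimum of its arguments and ⊗ takes their sum. Working out the expression (((-5 ⊗ -2) ⊗ (5 ⊗ 2)) ⊗ ((10 ⊗ 8) ⊕ (3 ⊕ 10))) gives 3.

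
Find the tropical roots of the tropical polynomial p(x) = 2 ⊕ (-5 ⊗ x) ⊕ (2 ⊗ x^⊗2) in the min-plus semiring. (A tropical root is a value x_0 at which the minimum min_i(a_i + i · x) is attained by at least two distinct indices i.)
Roots: {-7, 7}

Each tropical root is a break point of the lower envelope of the lines y = a_i + i · x (there are 3 lines, with slopes 0, 1, ..., 2). Only the lines that attain the minimum somewhere contribute to roots; other lines are dominated. Here the surviving (envelope) indices are i = 2, i = 1, i = 0.
Intersections between consecutive envelope lines give the roots: for adjacent envelope indices i < j the intersection is x = (a_i − a_j) / (j − i). Reading off the sorted break points: {-7, 7}.
Verification: at each break x_0, at least two indices attain the minimum of min_i(a_i + i · x_0).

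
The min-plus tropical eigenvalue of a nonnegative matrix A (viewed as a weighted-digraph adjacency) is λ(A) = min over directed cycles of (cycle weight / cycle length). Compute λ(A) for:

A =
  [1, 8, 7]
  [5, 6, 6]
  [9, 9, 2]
λ(A) = 1

Enumerate directed cycles and compute their means (weight / length). Sample:
  cycle 0 → 0: weight = 1, length = 1, mean = 1/1 ≈ 1.000
  cycle 1 → 1: weight = 6, length = 1, mean = 6/1 ≈ 6.000
  cycle 2 → 2: weight = 2, length = 1, mean = 2/1 ≈ 2.000
  cycle 0 → 1 → 0: weight = 13, length = 2, mean = 13/2 ≈ 6.500
  cycle 0 → 2 → 0: weight = 16, length = 2, mean = 16/2 ≈ 8.000
  cycle 1 → 0 → 1: weight = 13, length = 2, mean = 13/2 ≈ 6.500
Minimum mean = 1.000, attained e.g. along the cycle 0 → 0 with weight 1 and length 1. So λ(A) = 1/1 = 1.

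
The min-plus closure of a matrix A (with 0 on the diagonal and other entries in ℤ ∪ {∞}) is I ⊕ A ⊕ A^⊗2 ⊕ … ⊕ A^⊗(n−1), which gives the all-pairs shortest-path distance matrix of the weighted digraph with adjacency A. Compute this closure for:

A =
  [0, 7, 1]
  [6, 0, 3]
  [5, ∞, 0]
Closure =
  [0, 7, 1]
  [6, 0, 3]
  [5, 12, 0]

This is the Floyd-Warshall all-pairs shortest-path computation. For each intermediate vertex k = 0, 1, …, 2, update dist[i][j] ← min(dist[i][j], dist[i][k] + dist[k][j]). The final matrix gives, for each (i, j), the minimum total weight of any directed path from i to j (possibly empty when i = j).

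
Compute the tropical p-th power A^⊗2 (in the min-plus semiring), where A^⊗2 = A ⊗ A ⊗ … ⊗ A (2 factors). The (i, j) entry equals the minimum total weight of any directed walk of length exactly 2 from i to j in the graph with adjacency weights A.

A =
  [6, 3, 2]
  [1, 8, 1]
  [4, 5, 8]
A^⊗2 =
  [4, 7, 4]
  [5, 4, 3]
  [6, 7, 6]

Each entry (A^⊗2)_ij equals the minimum over all length-2 walks i = v_0 → v_1 → … → v_2 = j of Σ_t A[v_t][v_{t+1}]. For example, for (i, j) = (0, 2) we minimise over 3 possible intermediate vertex sequences; the minimum is 4, attained along the walk 0 → 1 → 2.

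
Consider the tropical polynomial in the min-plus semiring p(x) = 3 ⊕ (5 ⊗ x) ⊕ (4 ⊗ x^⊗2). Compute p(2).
p(2) = 3

A tropical monomial a ⊗ x^⊗i evaluates to a + i · x. Evaluating each term at x = 2:
  Term 0 contributes 3 + 0 · 2 = 3
  Term 1 contributes 5 + 1 · 2 = 7
  Term 2 contributes 4 + 2 · 2 = 8
p(2) = ⊕ of these = min[3, 7, 8] = 3.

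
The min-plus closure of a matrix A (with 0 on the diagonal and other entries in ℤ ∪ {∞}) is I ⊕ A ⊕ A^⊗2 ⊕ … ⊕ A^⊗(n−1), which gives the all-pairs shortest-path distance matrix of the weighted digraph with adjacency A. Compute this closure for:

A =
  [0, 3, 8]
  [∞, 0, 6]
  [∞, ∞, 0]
Closure =
  [0, 3, 8]
  [∞, 0, 6]
  [∞, ∞, 0]

This is the Floyd-Warshall all-pairs shortest-path computation. For each intermediate vertex k = 0, 1, …, 2, update dist[i][j] ← min(dist[i][j], dist[i][k] + dist[k][j]). The final matrix gives, for each (i, j), the minimum total weight of any directed path from i to j (possibly empty when i = j).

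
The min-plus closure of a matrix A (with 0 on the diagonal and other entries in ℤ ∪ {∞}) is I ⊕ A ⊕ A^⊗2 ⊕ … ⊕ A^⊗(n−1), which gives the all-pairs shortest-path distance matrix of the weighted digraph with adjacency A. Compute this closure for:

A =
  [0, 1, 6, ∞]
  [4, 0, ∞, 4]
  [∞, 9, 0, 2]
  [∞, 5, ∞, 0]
Closure =
  [0, 1, 6, 5]
  [4, 0, 10, 4]
  [11, 7, 0, 2]
  [9, 5, 15, 0]

This is the Floyd-Warshall all-pairs shortest-path computation. For each intermediate vertex k = 0, 1, …, 3, update dist[i][j] ← min(dist[i][j], dist[i][k] + dist[k][j]). The final matrix gives, for each (i, j), the minimum total weight of any directed path from i to j (possibly empty when i = j).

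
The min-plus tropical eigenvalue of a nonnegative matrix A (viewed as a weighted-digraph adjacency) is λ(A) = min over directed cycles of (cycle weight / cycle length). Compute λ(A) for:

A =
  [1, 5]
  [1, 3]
λ(A) = 1

Enumerate directed cycles and compute their means (weight / length). Sample:
  cycle 0 → 0: weight = 1, length = 1, mean = 1/1 ≈ 1.000
  cycle 1 → 1: weight = 3, length = 1, mean = 3/1 ≈ 3.000
  cycle 0 → 1 → 0: weight = 6, length = 2, mean = 6/2 ≈ 3.000
  cycle 1 → 0 → 1: weight = 6, length = 2, mean = 6/2 ≈ 3.000
Minimum mean = 1.000, attained e.g. along the cycle 0 → 0 with weight 1 and length 1. So λ(A) = 1/1 = 1.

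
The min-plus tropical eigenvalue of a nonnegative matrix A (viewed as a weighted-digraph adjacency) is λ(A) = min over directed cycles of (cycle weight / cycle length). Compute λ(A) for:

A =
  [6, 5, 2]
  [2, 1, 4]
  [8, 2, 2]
λ(A) = 1

Enumerate directed cycles and compute their means (weight / length). Sample:
  cycle 0 → 0: weight = 6, length = 1, mean = 6/1 ≈ 6.000
  cycle 1 → 1: weight = 1, length = 1, mean = 1/1 ≈ 1.000
  cycle 2 → 2: weight = 2, length = 1, mean = 2/1 ≈ 2.000
  cycle 0 → 1 → 0: weight = 7, length = 2, mean = 7/2 ≈ 3.500
  cycle 0 → 2 → 0: weight = 10, length = 2, mean = 10/2 ≈ 5.000
  cycle 1 → 0 → 1: weight = 7, length = 2, mean = 7/2 ≈ 3.500
Minimum mean = 1.000, attained e.g. along the cycle 1 → 1 with weight 1 and length 1. So λ(A) = 1/1 = 1.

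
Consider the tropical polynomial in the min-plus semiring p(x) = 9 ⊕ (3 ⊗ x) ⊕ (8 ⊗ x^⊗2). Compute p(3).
p(3) = 6

A tropical monomial a ⊗ x^⊗i evaluates to a + i · x. Evaluating each term at x = 3:
  Term 0 contributes 9 + 0 · 3 = 9
  Term 1 contributes 3 + 1 · 3 = 6
  Term 2 contributes 8 + 2 · 3 = 14
p(3) = ⊕ of these = min[9, 6, 14] = 6.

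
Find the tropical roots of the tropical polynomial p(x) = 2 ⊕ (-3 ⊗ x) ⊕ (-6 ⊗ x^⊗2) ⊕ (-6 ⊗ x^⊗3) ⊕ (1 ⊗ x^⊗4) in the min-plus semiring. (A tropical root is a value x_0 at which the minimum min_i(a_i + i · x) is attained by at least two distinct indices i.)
Roots: {-7, 0, 3, 5}

Each tropical root is a break point of the lower envelope of the lines y = a_i + i · x (there are 5 lines, with slopes 0, 1, ..., 4). Only the lines that attain the minimum somewhere contribute to roots; other lines are dominated. Here the surviving (envelope) indices are i = 4, i = 3, i = 2, i = 1, i = 0.
Intersections between consecutive envelope lines give the roots: for adjacent envelope indices i < j the intersection is x = (a_i − a_j) / (j − i). Reading off the sorted break points: {-7, 0, 3, 5}.
Verification: at each break x_0, at least two indices attain the minimum of min_i(a_i + i · x_0).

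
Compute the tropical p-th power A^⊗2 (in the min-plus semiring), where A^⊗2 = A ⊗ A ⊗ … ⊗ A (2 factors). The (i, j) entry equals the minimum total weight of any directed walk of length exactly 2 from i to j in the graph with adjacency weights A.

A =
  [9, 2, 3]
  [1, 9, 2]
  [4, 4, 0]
A^⊗2 =
  [3, 7, 3]
  [6, 3, 2]
  [4, 4, 0]

Each entry (A^⊗2)_ij equals the minimum over all length-2 walks i = v_0 → v_1 → … → v_2 = j of Σ_t A[v_t][v_{t+1}]. For example, for (i, j) = (0, 2) we minimise over 3 possible intermediate vertex sequences; the minimum is 3, attained along the walk 0 → 2 → 2.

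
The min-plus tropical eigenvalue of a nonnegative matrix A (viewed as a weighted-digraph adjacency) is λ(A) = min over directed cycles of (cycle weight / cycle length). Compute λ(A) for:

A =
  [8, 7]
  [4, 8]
λ(A) = 11/2

Enumerate directed cycles and compute their means (weight / length). Sample:
  cycle 0 → 0: weight = 8, length = 1, mean = 8/1 ≈ 8.000
  cycle 1 → 1: weight = 8, length = 1, mean = 8/1 ≈ 8.000
  cycle 0 → 1 → 0: weight = 11, length = 2, mean = 11/2 ≈ 5.500
  cycle 1 → 0 → 1: weight = 11, length = 2, mean = 11/2 ≈ 5.500
Minimum mean = 5.500, attained e.g. along the cycle 0 → 1 → 0 with weight 11 and length 2. So λ(A) = 11/2 = 11/2.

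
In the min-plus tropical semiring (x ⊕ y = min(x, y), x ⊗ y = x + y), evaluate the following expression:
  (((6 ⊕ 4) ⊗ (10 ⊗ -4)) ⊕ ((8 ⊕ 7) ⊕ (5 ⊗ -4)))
(((6 ⊕ 4) ⊗ (10 ⊗ -4)) ⊕ ((8 ⊕ 7) ⊕ (5 ⊗ -4))) = 1

Expand innermost to outermost. Recall ⊕ takes the minimum of its arguments and ⊗ takes their sum. Working out the expression (((6 ⊕ 4) ⊗ (10 ⊗ -4)) ⊕ ((8 ⊕ 7) ⊕ (5 ⊗ -4))) gives 1.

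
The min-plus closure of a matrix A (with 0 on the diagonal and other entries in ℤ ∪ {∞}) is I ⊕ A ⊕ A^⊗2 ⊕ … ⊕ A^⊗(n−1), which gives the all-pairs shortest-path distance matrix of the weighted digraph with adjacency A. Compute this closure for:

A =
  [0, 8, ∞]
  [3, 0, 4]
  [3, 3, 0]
Closure =
  [0, 8, 12]
  [3, 0, 4]
  [3, 3, 0]

This is the Floyd-Warshall all-pairs shortest-path computation. For each intermediate vertex k = 0, 1, …, 2, update dist[i][j] ← min(dist[i][j], dist[i][k] + dist[k][j]). The final matrix gives, for each (i, j), the minimum total weight of any directed path from i to j (possibly empty when i = j).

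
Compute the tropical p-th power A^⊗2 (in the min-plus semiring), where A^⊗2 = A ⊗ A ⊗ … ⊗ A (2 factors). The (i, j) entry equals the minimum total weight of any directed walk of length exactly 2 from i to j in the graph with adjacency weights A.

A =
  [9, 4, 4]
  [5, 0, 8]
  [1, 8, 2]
A^⊗2 =
  [5, 4, 6]
  [5, 0, 8]
  [3, 5, 4]

Each entry (A^⊗2)_ij equals the minimum over all length-2 walks i = v_0 → v_1 → … → v_2 = j of Σ_t A[v_t][v_{t+1}]. For example, for (i, j) = (0, 2) we minimise over 3 possible intermediate vertex sequences; the minimum is 6, attained along the walk 0 → 2 → 2.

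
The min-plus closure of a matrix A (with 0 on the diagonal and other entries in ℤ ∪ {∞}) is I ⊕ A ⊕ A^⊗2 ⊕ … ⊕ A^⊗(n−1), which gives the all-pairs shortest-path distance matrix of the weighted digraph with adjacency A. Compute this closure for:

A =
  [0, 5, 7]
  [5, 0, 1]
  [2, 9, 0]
Closure =
  [0, 5, 6]
  [3, 0, 1]
  [2, 7, 0]

This is the Floyd-Warshall all-pairs shortest-path computation. For each intermediate vertex k = 0, 1, …, 2, update dist[i][j] ← min(dist[i][j], dist[i][k] + dist[k][j]). The final matrix gives, for each (i, j), the minimum total weight of any directed path from i to j (possibly empty when i = j).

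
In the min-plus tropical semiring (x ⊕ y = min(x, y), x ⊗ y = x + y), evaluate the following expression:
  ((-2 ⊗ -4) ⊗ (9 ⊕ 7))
((-2 ⊗ -4) ⊗ (9 ⊕ 7)) = 1

Expand innermost to outermost. Recall ⊕ takes the minimum of its arguments and ⊗ takes their sum. Working out the expression ((-2 ⊗ -4) ⊗ (9 ⊕ 7)) gives 1.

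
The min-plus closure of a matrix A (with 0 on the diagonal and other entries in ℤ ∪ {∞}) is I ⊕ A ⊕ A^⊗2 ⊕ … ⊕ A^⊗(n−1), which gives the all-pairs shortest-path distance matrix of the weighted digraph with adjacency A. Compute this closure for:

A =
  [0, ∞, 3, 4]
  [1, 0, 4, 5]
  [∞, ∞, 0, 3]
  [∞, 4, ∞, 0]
Closure =
  [0, 8, 3, 4]
  [1, 0, 4, 5]
  [8, 7, 0, 3]
  [5, 4, 8, 0]

This is the Floyd-Warshall all-pairs shortest-path computation. For each intermediate vertex k = 0, 1, …, 3, update dist[i][j] ← min(dist[i][j], dist[i][k] + dist[k][j]). The final matrix gives, for each (i, j), the minimum total weight of any directed path from i to j (possibly empty when i = j).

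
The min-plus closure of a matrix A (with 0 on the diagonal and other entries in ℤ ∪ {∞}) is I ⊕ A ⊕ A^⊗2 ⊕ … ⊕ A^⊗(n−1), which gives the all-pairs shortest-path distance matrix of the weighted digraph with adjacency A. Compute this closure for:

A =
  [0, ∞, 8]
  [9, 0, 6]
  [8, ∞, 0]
Closure =
  [0, ∞, 8]
  [9, 0, 6]
  [8, ∞, 0]

This is the Floyd-Warshall all-pairs shortest-path computation. For each intermediate vertex k = 0, 1, …, 2, update dist[i][j] ← min(dist[i][j], dist[i][k] + dist[k][j]). The final matrix gives, for each (i, j), the minimum total weight of any directed path from i to j (possibly empty when i = j).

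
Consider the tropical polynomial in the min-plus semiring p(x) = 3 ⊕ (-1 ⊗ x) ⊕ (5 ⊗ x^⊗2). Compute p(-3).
p(-3) = -4

A tropical monomial a ⊗ x^⊗i evaluates to a + i · x. Evaluating each term at x = -3:
  Term 0 contributes 3 + 0 · -3 = 3
  Term 1 contributes -1 + 1 · -3 = -4
  Term 2 contributes 5 + 2 · -3 = -1
p(-3) = ⊕ of these = min[3, -4, -1] = -4.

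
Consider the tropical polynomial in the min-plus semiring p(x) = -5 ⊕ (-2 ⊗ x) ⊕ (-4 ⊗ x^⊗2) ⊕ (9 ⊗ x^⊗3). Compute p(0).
p(0) = -5

A tropical monomial a ⊗ x^⊗i evaluates to a + i · x. Evaluating each term at x = 0:
  Term 0 contributes -5 + 0 · 0 = -5
  Term 1 contributes -2 + 1 · 0 = -2
  Term 2 contributes -4 + 2 · 0 = -4
  Term 3 contributes 9 + 3 · 0 = 9
p(0) = ⊕ of these = min[-5, -2, -4, 9] = -5.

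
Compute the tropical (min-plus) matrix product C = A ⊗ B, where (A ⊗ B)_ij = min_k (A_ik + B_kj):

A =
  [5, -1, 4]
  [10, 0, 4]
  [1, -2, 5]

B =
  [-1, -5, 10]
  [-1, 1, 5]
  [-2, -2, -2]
A ⊗ B =
  [-2, 0, 2]
  [-1, 1, 2]
  [-3, -4, 3]

Apply the min-plus product entry-by-entry:
  C[0][0] = min over k of (A[0][0] + B[0][0] = 5 + -1 = 4, A[0][1] + B[1][0] = -1 + -1 = -2, A[0][2] + B[2][0] = 4 + -2 = 2) = -2 (attained at k = 1)
  C[0][1] = min over k of (A[0][0] + B[0][1] = 5 + -5 = 0, A[0][1] + B[1][1] = -1 + 1 = 0, A[0][2] + B[2][1] = 4 + -2 = 2) = 0 (attained at k = 0)
  C[0][2] = min over k of (A[0][0] + B[0][2] = 5 + 10 = 15, A[0][1] + B[1][2] = -1 + 5 = 4, A[0][2] + B[2][2] = 4 + -2 = 2) = 2 (attained at k = 2)
  C[1][0] = min over k of (A[1][0] + B[0][0] = 10 + -1 = 9, A[1][1] + B[1][0] = 0 + -1 = -1, A[1][2] + B[2][0] = 4 + -2 = 2) = -1 (attained at k = 1)
  C[1][1] = min over k of (A[1][0] + B[0][1] = 10 + -5 = 5, A[1][1] + B[1][1] = 0 + 1 = 1, A[1][2] + B[2][1] = 4 + -2 = 2) = 1 (attained at k = 1)
  C[1][2] = min over k of (A[1][0] + B[0][2] = 10 + 10 = 20, A[1][1] + B[1][2] = 0 + 5 = 5, A[1][2] + B[2][2] = 4 + -2 = 2) = 2 (attained at k = 2)
  C[2][0] = min over k of (A[2][0] + B[0][0] = 1 + -1 = 0, A[2][1] + B[1][0] = -2 + -1 = -3, A[2][2] + B[2][0] = 5 + -2 = 3) = -3 (attained at k = 1)
  C[2][1] = min over k of (A[2][0] + B[0][1] = 1 + -5 = -4, A[2][1] + B[1][1] = -2 + 1 = -1, A[2][2] + B[2][1] = 5 + -2 = 3) = -4 (attained at k = 0)
  C[2][2] = min over k of (A[2][0] + B[0][2] = 1 + 10 = 11, A[2][1] + B[1][2] = -2 + 5 = 3, A[2][2] + B[2][2] = 5 + -2 = 3) = 3 (attained at k = 1)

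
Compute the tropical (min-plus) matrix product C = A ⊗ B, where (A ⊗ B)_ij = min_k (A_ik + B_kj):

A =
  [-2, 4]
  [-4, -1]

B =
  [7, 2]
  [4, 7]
A ⊗ B =
  [5, 0]
  [3, -2]

Apply the min-plus product entry-by-entry:
  C[0][0] = min over k of (A[0][0] + B[0][0] = -2 + 7 = 5, A[0][1] + B[1][0] = 4 + 4 = 8) = 5 (attained at k = 0)
  C[0][1] = min over k of (A[0][0] + B[0][1] = -2 + 2 = 0, A[0][1] + B[1][1] = 4 + 7 = 11) = 0 (attained at k = 0)
  C[1][0] = min over k of (A[1][0] + B[0][0] = -4 + 7 = 3, A[1][1] + B[1][0] = -1 + 4 = 3) = 3 (attained at k = 0)
  C[1][1] = min over k of (A[1][0] + B[0][1] = -4 + 2 = -2, A[1][1] + B[1][1] = -1 + 7 = 6) = -2 (attained at k = 0)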